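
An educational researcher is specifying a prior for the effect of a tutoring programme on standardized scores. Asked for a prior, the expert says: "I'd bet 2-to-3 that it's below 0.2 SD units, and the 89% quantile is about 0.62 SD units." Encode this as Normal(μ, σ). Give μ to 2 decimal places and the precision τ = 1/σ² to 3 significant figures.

μ = 0.27, τ = 12.4

The p-quantile of Normal(μ,σ) is μ + z_p·σ, with z_{0.4} = -0.2533 and z_{0.89} = 1.227.
Eliminate σ: μ = (z₂·x₁ − z₁·x₂)/(z₂ − z₁) = (1.227·0.2 − (-0.2533)·0.62)/1.48 = 0.27.
Then σ = (x₂ − x₁)/(z₂ − z₁) = (0.62 − 0.2)/1.48 = 0.28.
Precision τ = 1/σ² = 1/0.2838² = 12.4.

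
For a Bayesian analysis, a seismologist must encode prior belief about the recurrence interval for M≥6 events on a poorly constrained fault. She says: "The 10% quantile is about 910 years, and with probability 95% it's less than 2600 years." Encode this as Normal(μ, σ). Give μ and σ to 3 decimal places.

μ = 1650.096, σ = 577.500

For Normal(μ,σ), the p-quantile is μ + z_p·σ. Here z_{0.1} = -1.282, z_{0.95} = 1.645.
So 910 = μ − 1.282σ and 2600 = μ + 1.645σ.
Subtracting: σ = (2600 − 910)/(1.645 − (-1.282)) = 577.500.
Then μ = 910 − (-1.282)·577.500 = 1650.096.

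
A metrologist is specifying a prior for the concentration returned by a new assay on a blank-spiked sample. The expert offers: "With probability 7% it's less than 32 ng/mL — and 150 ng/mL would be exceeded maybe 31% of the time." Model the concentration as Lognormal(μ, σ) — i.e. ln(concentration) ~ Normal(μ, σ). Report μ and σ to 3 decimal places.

If T ~ Lognormal(μ,σ) then ln T ~ Normal(μ,σ), so the p-quantile of ln T is μ + z_p·σ.
ln(32) = 3.466 and ln(150) = 5.011; z_{0.07} = -1.476, z_{0.69} = 0.4959.
σ = (5.011 − 3.466)/(0.4959 − (-1.476)) = 0.784.
μ = 3.466 − (-1.476)·0.784 = 4.622.

μ ≈ 4.622, σ ≈ 0.784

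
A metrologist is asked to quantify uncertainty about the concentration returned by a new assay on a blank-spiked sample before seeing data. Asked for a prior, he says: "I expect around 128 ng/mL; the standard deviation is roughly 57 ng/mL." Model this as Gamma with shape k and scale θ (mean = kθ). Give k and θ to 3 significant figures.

For Gamma(k, scale θ): mean = kθ, variance = kθ², so CV = 1/√k.
CV = SD/mean = 57/128 = 0.4453, hence k = 1/CV² = 5.04.
Then θ = mean/k = 128/5.04 = 25.4.

k ≈ 5.04, θ ≈ 25.4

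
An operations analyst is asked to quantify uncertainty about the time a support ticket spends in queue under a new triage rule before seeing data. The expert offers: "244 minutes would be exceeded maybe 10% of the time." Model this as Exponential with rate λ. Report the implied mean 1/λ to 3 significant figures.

P(T > 244.0) = e^(−λ·244.0) = 0.1, so λ = −ln(0.1)/244.0 = 0.00944.
Mean = 1/λ = 106 minutes.

mean ≈ 106 minutes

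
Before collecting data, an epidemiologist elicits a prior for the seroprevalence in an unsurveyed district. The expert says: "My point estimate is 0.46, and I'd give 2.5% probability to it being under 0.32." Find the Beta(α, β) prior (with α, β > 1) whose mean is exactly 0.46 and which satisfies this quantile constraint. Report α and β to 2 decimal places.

With mean 0.46 fixed, write α = 0.46s, β = 0.54s where s = α+β.
Need P(θ < 0.32) = 0.025 under Beta(0.46s, 0.54s). Normal approximation: (q−m)/√(m(1−m)/s) ≈ z_{0.025} = -1.96, so s ≈ 0.46·0.54·(-1.96)²/(0.32−0.46)² = 48.7.
At s = 48.7: P(θ<0.32) ≈ 0.022. Adjusting to match 0.025 gives s ≈ 46.10.
So α = 0.46·46.10 ≈ 21.21, β = 0.54·46.10 ≈ 24.90.

α ≈ 21.21, β ≈ 24.90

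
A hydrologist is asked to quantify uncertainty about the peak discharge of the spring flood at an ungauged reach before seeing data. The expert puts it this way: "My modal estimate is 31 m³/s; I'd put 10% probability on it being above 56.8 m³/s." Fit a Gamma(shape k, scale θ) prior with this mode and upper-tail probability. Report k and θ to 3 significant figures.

k ≈ 6.2, θ ≈ 5.96

Gamma(k,θ) with k>1 has mode (k−1)θ, so θ = 31/(k−1).
Need P(X < 56.8) = 0.9 with θ tied to k this way. Start at k = 2, θ = 31: P(X<56.8) ≈ 0.547.
Too low — raise k to concentrate. Iterating converges to k ≈ 6.2.
Then θ = 31/(6.2−1) ≈ 5.96.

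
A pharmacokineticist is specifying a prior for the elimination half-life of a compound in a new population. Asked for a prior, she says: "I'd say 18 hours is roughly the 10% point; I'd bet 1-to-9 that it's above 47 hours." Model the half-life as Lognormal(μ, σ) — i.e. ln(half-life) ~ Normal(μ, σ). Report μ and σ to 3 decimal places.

If T ~ Lognormal(μ,σ) then ln T ~ Normal(μ,σ), so the p-quantile of ln T is μ + z_p·σ.
ln(18) = 2.89 and ln(47) = 3.85; z_{0.1} = -1.282, z_{0.9} = 1.282.
σ = (3.85 − 2.89)/(1.282 − (-1.282)) = 0.374.
μ = 2.89 − (-1.282)·0.374 = 3.370.

μ ≈ 3.370, σ ≈ 0.374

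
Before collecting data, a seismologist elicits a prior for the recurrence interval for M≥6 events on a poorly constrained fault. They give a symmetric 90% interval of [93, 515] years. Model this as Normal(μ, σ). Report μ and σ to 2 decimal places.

μ = 304.00, σ = 128.28

A symmetric 90% interval runs μ ± z·σ with z = 1.645.
Half-width = 211, so σ = 211/1.645 = 128.28.
μ is the interval midpoint, 304.00.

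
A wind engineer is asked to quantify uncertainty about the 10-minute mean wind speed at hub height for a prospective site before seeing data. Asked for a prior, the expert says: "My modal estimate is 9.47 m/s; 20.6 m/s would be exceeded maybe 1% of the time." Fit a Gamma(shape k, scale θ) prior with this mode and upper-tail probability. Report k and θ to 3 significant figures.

k ≈ 9, θ ≈ 1.18

Gamma(k,θ) with k>1 has mode (k−1)θ, so θ = 9.47/(k−1).
Need P(X < 20.6) = 0.99 with θ tied to k this way. Start at k = 2, θ = 9.47: P(X<20.6) ≈ 0.639.
Too low — raise k to concentrate. Iterating converges to k ≈ 9.
Then θ = 9.47/(9−1) ≈ 1.18.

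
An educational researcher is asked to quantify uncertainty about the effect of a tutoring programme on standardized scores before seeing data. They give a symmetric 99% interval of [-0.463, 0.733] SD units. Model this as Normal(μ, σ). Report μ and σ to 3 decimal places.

A symmetric 99% interval runs μ ± z·σ with z = 2.576.
Half-width = 0.598, so σ = 0.598/2.576 = 0.232.
μ is the interval midpoint, 0.135.

μ = 0.135, σ = 0.232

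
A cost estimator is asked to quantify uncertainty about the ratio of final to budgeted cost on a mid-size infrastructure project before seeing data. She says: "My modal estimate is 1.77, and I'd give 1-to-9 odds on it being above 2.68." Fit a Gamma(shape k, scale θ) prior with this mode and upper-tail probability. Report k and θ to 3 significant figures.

Gamma(k,θ) with k>1 has mode (k−1)θ, so θ = 1.77/(k−1).
Need P(X < 2.68) = 0.9 with θ tied to k this way. Start at k = 2, θ = 1.77: P(X<2.68) ≈ 0.447.
Too low — raise k to concentrate. Iterating converges to k ≈ 11.8.
Then θ = 1.77/(11.8−1) ≈ 0.164.

k ≈ 11.8, θ ≈ 0.164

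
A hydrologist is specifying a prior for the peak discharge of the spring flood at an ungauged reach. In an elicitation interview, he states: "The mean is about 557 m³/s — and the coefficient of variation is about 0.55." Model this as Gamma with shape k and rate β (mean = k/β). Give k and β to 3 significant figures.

k ≈ 3.31, β ≈ 0.00593

For Gamma(k, rate β): mean = k/β, variance = k/β², so CV = 1/√k.
CV = 0.55, hence k = 1/CV² = 3.31.
Then β = k/mean = 3.31/557 = 0.00593.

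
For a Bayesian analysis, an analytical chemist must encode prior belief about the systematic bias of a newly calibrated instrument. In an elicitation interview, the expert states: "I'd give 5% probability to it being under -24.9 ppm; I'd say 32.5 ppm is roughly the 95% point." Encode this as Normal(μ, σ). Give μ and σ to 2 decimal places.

The p-quantile of Normal(μ,σ) is μ + z_p·σ, with z_{0.05} = -1.645 and z_{0.95} = 1.645.
Eliminate σ: μ = (z₂·x₁ − z₁·x₂)/(z₂ − z₁) = (1.645·-24.9 − (-1.645)·32.5)/3.29 = 3.80.
Then σ = (x₂ − x₁)/(z₂ − z₁) = (32.5 − -24.9)/3.29 = 17.45.

μ = 3.80, σ = 17.45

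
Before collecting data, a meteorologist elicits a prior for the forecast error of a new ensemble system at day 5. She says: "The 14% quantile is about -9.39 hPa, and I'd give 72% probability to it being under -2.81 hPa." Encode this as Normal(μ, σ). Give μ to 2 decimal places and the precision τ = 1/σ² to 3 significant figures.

The p-quantile of Normal(μ,σ) is μ + z_p·σ, with z_{0.14} = -1.08 and z_{0.72} = 0.5828.
Eliminate σ: μ = (z₂·x₁ − z₁·x₂)/(z₂ − z₁) = (0.5828·-9.39 − (-1.08)·-2.81)/1.663 = -5.12.
Then σ = (x₂ − x₁)/(z₂ − z₁) = (-2.81 − -9.39)/1.663 = 3.96.
Precision τ = 1/σ² = 1/3.956² = 0.0639.

μ = -5.12, τ = 0.0639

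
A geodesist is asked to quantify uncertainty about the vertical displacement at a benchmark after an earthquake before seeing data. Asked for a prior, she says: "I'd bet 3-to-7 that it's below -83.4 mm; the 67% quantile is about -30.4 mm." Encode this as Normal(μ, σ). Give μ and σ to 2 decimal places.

The p-quantile of Normal(μ,σ) is μ + z_p·σ, with z_{0.3} = -0.5244 and z_{0.67} = 0.4399.
Eliminate σ: μ = (z₂·x₁ − z₁·x₂)/(z₂ − z₁) = (0.4399·-83.4 − (-0.5244)·-30.4)/0.9643 = -54.58.
Then σ = (x₂ − x₁)/(z₂ − z₁) = (-30.4 − -83.4)/0.9643 = 54.96.

μ = -54.58, σ = 54.96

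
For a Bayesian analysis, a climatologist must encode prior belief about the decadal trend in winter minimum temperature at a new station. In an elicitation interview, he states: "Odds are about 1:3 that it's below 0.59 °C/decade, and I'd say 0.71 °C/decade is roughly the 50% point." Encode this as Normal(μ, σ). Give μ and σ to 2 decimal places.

For Normal(μ,σ), the p-quantile is μ + z_p·σ. Here z_{0.25} = -0.6745, z_{0.5} = 0.
So 0.59 = μ − 0.6745σ and 0.71 = μ + 0σ.
Subtracting: σ = (0.71 − 0.59)/(0 − (-0.6745)) = 0.18.
Then μ = 0.59 − (-0.6745)·0.18 = 0.71.

μ = 0.71, σ = 0.18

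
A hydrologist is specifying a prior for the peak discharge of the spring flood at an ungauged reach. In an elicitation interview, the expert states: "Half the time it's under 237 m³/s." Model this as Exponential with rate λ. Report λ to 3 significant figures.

Exponential median = ln 2 / λ, so λ = ln 2 / 237.0 = 0.00292.

λ ≈ 0.00292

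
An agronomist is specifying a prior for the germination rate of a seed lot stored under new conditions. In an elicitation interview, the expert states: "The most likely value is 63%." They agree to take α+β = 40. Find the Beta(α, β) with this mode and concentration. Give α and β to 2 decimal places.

For α,β > 1 the Beta mode is (α−1)/(α+β−2). With α+β = 40, the mode is (α−1)/38.
Set (α−1)/38 = 0.63 → α = 1 + 0.63·38 = 24.94.
β = 40 − α = 15.06.

α = 24.94, β = 15.06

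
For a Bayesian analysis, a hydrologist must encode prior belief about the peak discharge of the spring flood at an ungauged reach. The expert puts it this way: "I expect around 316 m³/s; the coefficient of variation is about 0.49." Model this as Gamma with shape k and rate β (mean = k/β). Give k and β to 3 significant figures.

k ≈ 4.16, β ≈ 0.0132

For Gamma(k, rate β): mean = k/β, variance = k/β², so CV = 1/√k.
CV = 0.49, hence k = 1/CV² = 4.16.
Then β = k/mean = 4.16/316 = 0.0132.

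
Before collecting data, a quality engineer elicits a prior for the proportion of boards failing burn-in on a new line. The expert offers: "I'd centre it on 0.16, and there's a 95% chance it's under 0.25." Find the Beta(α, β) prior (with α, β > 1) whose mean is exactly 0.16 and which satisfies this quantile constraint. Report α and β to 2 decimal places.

α ≈ 8.28, β ≈ 43.47

With mean 0.16 fixed, write α = 0.16s, β = 0.84s where s = α+β.
Need P(θ < 0.25) = 0.95 under Beta(0.16s, 0.84s). Normal approximation: (q−m)/√(m(1−m)/s) ≈ z_{0.95} = 1.64, so s ≈ 0.16·0.84·(1.64)²/(0.25−0.16)² = 44.9.
At s = 44.9: P(θ<0.25) ≈ 0.939. Adjusting to match 0.95 gives s ≈ 51.75.
So α = 0.16·51.75 ≈ 8.28, β = 0.84·51.75 ≈ 43.47.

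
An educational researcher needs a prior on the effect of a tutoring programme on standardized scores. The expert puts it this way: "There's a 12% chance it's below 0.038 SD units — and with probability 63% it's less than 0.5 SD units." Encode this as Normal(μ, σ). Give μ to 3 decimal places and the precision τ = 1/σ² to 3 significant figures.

μ = 0.398, τ = 10.6

The p-quantile of Normal(μ,σ) is μ + z_p·σ, with z_{0.12} = -1.175 and z_{0.63} = 0.3319.
Eliminate σ: μ = (z₂·x₁ − z₁·x₂)/(z₂ − z₁) = (0.3319·0.038 − (-1.175)·0.5)/1.507 = 0.398.
Then σ = (x₂ − x₁)/(z₂ − z₁) = (0.5 − 0.038)/1.507 = 0.307.
Precision τ = 1/σ² = 1/0.3066² = 10.6.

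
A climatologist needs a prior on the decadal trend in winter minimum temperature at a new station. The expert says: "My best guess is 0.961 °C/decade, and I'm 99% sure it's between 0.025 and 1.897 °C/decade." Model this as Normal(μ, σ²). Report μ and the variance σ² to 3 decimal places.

μ = 0.961, σ² = 0.132

A symmetric 99% interval runs μ ± z·σ with z = 2.576.
Half-width = 0.936, so σ = 0.936/2.576 = 0.3634 and σ² = 0.132.
μ is the stated best guess, 0.961.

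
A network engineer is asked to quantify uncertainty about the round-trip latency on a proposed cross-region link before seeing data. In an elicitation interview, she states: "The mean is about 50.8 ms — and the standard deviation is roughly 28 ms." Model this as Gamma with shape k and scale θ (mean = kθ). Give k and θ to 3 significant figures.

For Gamma(k, scale θ): mean = kθ, variance = kθ², so CV = 1/√k.
CV = SD/mean = 28/50.8 = 0.5512, hence k = 1/CV² = 3.29.
Then θ = mean/k = 50.8/3.29 = 15.4.

k ≈ 3.29, θ ≈ 15.4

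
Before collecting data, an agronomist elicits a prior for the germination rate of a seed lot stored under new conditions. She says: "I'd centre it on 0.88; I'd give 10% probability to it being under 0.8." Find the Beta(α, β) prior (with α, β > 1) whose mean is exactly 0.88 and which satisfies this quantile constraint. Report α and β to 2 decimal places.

α ≈ 25.88, β ≈ 3.53

With mean 0.88 fixed, write α = 0.88s, β = 0.12s where s = α+β.
Need P(θ < 0.8) = 0.1 under Beta(0.88s, 0.12s). Normal approximation: (q−m)/√(m(1−m)/s) ≈ z_{0.1} = -1.28, so s ≈ 0.88·0.12·(-1.28)²/(0.8−0.88)² = 27.1.
At s = 27.1: P(θ<0.8) ≈ 0.107. Adjusting to match 0.1 gives s ≈ 29.41.
So α = 0.88·29.41 ≈ 25.88, β = 0.12·29.41 ≈ 3.53.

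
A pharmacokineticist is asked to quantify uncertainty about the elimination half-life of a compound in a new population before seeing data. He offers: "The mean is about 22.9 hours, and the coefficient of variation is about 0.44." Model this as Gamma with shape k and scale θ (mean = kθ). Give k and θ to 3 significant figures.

k ≈ 5.17, θ ≈ 4.43

For Gamma(k, scale θ): mean = kθ, variance = kθ², so CV = 1/√k.
CV = 0.44, hence k = 1/CV² = 5.17.
Then θ = mean/k = 22.9/5.17 = 4.43.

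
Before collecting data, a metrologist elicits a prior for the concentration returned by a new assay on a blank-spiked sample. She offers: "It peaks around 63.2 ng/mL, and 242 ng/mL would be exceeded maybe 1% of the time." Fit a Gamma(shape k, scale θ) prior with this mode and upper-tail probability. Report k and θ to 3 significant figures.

Gamma(k,θ) with k>1 has mode (k−1)θ, so θ = 63.2/(k−1).
Need P(X < 242) = 0.99 with θ tied to k this way. Start at k = 2, θ = 63.2: P(X<242) ≈ 0.895.
Too low — raise k to concentrate. Iterating converges to k ≈ 3.35.
Then θ = 63.2/(3.35−1) ≈ 26.9.

k ≈ 3.35, θ ≈ 26.9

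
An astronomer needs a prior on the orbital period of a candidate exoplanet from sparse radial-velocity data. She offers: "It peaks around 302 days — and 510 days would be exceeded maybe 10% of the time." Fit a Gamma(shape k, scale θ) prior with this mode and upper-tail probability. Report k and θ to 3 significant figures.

Gamma(k,θ) with k>1 has mode (k−1)θ, so θ = 302/(k−1).
Need P(X < 510) = 0.9 with θ tied to k this way. Start at k = 2, θ = 302: P(X<510) ≈ 0.503.
Too low — raise k to concentrate. Iterating converges to k ≈ 7.89.
Then θ = 302/(7.89−1) ≈ 43.8.

k ≈ 7.89, θ ≈ 43.8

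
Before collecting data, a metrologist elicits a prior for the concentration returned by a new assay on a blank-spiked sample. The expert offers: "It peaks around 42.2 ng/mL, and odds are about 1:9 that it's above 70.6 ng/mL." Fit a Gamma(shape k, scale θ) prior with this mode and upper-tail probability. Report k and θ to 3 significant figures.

Gamma(k,θ) with k>1 has mode (k−1)θ, so θ = 42.2/(k−1).
Need P(X < 70.6) = 0.9 with θ tied to k this way. Start at k = 2, θ = 42.2: P(X<70.6) ≈ 0.498.
Too low — raise k to concentrate. Iterating converges to k ≈ 8.14.
Then θ = 42.2/(8.14−1) ≈ 5.91.

k ≈ 8.14, θ ≈ 5.91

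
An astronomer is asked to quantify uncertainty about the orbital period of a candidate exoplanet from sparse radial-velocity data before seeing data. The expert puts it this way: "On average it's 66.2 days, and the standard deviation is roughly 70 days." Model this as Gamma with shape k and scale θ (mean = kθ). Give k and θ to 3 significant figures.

For Gamma(k, scale θ): mean = kθ, variance = kθ², so CV = 1/√k.
CV = SD/mean = 70/66.2 = 1.057, hence k = 1/CV² = 0.894.
Then θ = mean/k = 66.2/0.894 = 74.

k ≈ 0.894, θ ≈ 74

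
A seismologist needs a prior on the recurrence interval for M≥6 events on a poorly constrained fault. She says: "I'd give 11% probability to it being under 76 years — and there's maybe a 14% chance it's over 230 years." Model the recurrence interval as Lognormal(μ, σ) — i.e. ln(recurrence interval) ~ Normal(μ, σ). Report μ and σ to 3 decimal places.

μ ≈ 4.919, σ ≈ 0.480

If T ~ Lognormal(μ,σ) then ln T ~ Normal(μ,σ), so the p-quantile of ln T is μ + z_p·σ.
ln(76) = 4.331 and ln(230) = 5.438; z_{0.11} = -1.227, z_{0.86} = 1.08.
σ = (5.438 − 4.331)/(1.08 − (-1.227)) = 0.480.
μ = 4.331 − (-1.227)·0.480 = 4.919.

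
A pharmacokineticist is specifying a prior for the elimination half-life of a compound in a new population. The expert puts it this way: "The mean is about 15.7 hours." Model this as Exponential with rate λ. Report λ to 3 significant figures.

Exponential mean = 1/λ, so λ = 1/15.7 = 0.0637.

λ ≈ 0.0637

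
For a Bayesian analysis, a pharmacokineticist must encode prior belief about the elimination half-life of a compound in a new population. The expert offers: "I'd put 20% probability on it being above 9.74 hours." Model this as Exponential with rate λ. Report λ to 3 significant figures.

λ ≈ 0.165

P(T > 9.74) = e^(−λ·9.74) = 0.2, so λ = −ln(0.2)/9.74 = 0.165.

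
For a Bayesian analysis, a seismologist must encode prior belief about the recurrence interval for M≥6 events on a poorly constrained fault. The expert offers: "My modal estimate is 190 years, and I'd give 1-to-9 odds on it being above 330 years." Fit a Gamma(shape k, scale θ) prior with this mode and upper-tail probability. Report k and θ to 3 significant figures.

Gamma(k,θ) with k>1 has mode (k−1)θ, so θ = 190/(k−1).
Need P(X < 330) = 0.9 with θ tied to k this way. Start at k = 2, θ = 190: P(X<330) ≈ 0.518.
Too low — raise k to concentrate. Iterating converges to k ≈ 7.23.
Then θ = 190/(7.23−1) ≈ 30.5.

k ≈ 7.23, θ ≈ 30.5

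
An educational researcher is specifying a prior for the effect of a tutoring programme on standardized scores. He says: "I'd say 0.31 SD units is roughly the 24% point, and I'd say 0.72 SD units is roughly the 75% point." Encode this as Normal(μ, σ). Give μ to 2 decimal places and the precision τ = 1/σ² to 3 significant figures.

μ = 0.52, τ = 11.3

The p-quantile of Normal(μ,σ) is μ + z_p·σ, with z_{0.24} = -0.7063 and z_{0.75} = 0.6745.
Eliminate σ: μ = (z₂·x₁ − z₁·x₂)/(z₂ − z₁) = (0.6745·0.31 − (-0.7063)·0.72)/1.381 = 0.52.
Then σ = (x₂ − x₁)/(z₂ − z₁) = (0.72 − 0.31)/1.381 = 0.30.
Precision τ = 1/σ² = 1/0.2969² = 11.3.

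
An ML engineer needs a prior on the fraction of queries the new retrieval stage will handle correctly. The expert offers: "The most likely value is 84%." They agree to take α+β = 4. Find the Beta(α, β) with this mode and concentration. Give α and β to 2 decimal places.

α = 2.68, β = 1.32

For α,β > 1 the Beta mode is (α−1)/(α+β−2). With α+β = 4, the mode is (α−1)/2.
Set (α−1)/2 = 0.84 → α = 1 + 0.84·2 = 2.68.
β = 4 − α = 1.32.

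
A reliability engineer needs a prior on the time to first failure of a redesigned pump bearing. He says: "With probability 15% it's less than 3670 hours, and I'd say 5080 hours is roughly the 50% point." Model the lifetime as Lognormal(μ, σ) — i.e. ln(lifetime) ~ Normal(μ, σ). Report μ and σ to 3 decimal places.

If T ~ Lognormal(μ,σ) then ln T ~ Normal(μ,σ), so the p-quantile of ln T is μ + z_p·σ.
ln(3670) = 8.208 and ln(5080) = 8.533; z_{0.15} = -1.036, z_{0.5} = 0.
σ = (8.533 − 8.208)/(0 − (-1.036)) = 0.314.
μ = 8.208 − (-1.036)·0.314 = 8.533.

μ ≈ 8.533, σ ≈ 0.314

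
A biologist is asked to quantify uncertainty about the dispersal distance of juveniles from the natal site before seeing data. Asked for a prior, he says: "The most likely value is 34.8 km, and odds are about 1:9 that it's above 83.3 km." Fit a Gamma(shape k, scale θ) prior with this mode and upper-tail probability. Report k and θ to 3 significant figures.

k ≈ 3.52, θ ≈ 13.8

Gamma(k,θ) with k>1 has mode (k−1)θ, so θ = 34.8/(k−1).
Need P(X < 83.3) = 0.9 with θ tied to k this way. Start at k = 2, θ = 34.8: P(X<83.3) ≈ 0.690.
Too low — raise k to concentrate. Iterating converges to k ≈ 3.52.
Then θ = 34.8/(3.52−1) ≈ 13.8.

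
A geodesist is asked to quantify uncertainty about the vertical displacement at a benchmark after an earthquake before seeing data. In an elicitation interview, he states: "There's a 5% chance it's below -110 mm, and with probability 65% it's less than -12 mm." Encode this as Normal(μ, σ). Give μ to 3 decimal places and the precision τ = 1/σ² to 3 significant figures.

For Normal(μ,σ), the p-quantile is μ + z_p·σ. Here z_{0.05} = -1.645, z_{0.65} = 0.3853.
So -110 = μ − 1.645σ and -12 = μ + 0.3853σ.
Subtracting: σ = (-12 − -110)/(0.3853 − (-1.645)) = 48.272.
Then μ = -110 − (-1.645)·48.272 = -30.600.
Precision τ = 1/σ² = 1/48.27² = 0.000429.

μ = -30.600, τ = 0.000429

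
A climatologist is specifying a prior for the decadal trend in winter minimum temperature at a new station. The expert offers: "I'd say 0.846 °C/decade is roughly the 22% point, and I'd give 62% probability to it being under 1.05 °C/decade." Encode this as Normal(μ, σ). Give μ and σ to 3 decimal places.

μ = 0.992, σ = 0.189

The p-quantile of Normal(μ,σ) is μ + z_p·σ, with z_{0.22} = -0.7722 and z_{0.62} = 0.3055.
Eliminate σ: μ = (z₂·x₁ − z₁·x₂)/(z₂ − z₁) = (0.3055·0.846 − (-0.7722)·1.05)/1.078 = 0.992.
Then σ = (x₂ − x₁)/(z₂ − z₁) = (1.05 − 0.846)/1.078 = 0.189.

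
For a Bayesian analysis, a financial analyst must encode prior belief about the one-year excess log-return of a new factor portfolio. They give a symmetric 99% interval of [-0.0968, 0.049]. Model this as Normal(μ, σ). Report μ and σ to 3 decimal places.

A symmetric 99% interval runs μ ± z·σ with z = 2.576.
Half-width = 0.0729, so σ = 0.0729/2.576 = 0.028.
μ is the interval midpoint, -0.024.

μ = -0.024, σ = 0.028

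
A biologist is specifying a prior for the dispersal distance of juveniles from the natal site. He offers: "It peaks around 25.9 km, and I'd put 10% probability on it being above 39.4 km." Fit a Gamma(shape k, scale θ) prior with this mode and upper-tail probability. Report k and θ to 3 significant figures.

Gamma(k,θ) with k>1 has mode (k−1)θ, so θ = 25.9/(k−1).
Need P(X < 39.4) = 0.9 with θ tied to k this way. Start at k = 2, θ = 25.9: P(X<39.4) ≈ 0.449.
Too low — raise k to concentrate. Iterating converges to k ≈ 11.6.
Then θ = 25.9/(11.6−1) ≈ 2.45.

k ≈ 11.6, θ ≈ 2.45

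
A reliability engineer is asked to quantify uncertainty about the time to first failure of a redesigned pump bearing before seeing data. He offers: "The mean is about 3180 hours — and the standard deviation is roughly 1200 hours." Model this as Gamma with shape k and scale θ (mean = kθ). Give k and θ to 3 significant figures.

For Gamma(k, scale θ): mean = kθ, variance = kθ², so CV = 1/√k.
CV = SD/mean = 1200/3180 = 0.3774, hence k = 1/CV² = 7.02.
Then θ = mean/k = 3180/7.02 = 453.

k ≈ 7.02, θ ≈ 453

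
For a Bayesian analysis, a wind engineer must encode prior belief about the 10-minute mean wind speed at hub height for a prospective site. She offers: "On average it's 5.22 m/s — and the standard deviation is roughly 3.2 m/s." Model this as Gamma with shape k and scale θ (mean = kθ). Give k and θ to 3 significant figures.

k ≈ 2.66, θ ≈ 1.96

For Gamma(k, scale θ): mean = kθ, variance = kθ², so CV = 1/√k.
CV = SD/mean = 3.2/5.22 = 0.613, hence k = 1/CV² = 2.66.
Then θ = mean/k = 5.22/2.66 = 1.96.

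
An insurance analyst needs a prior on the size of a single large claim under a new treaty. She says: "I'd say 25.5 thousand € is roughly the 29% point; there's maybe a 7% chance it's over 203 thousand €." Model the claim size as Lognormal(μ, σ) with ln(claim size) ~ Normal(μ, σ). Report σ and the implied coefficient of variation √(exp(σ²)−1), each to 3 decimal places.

σ ≈ 1.022, CV ≈ 1.358

If T ~ Lognormal(μ,σ) then ln T ~ Normal(μ,σ), so the p-quantile of ln T is μ + z_p·σ.
ln(25.5) = 3.239 and ln(203) = 5.313; z_{0.29} = -0.5534, z_{0.93} = 1.476.
σ = (5.313 − 3.239)/(1.476 − (-0.5534)) = 1.022.
μ = 3.239 − (-0.5534)·1.022 = 3.804.
CV = √(exp(σ²)−1) = √(exp(1.0452)−1) = 1.358.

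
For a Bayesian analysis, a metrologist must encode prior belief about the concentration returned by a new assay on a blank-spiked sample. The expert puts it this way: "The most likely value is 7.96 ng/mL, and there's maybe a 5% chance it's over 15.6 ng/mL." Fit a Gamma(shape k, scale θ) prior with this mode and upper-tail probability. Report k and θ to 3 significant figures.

Gamma(k,θ) with k>1 has mode (k−1)θ, so θ = 7.96/(k−1).
Need P(X < 15.6) = 0.95 with θ tied to k this way. Start at k = 2, θ = 7.96: P(X<15.6) ≈ 0.583.
Too low — raise k to concentrate. Iterating converges to k ≈ 7.13.
Then θ = 7.96/(7.13−1) ≈ 1.3.

k ≈ 7.13, θ ≈ 1.3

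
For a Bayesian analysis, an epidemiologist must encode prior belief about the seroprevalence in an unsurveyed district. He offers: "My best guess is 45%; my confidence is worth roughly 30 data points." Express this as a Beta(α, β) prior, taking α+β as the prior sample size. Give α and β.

Under the effective-sample-size interpretation, Beta(α, β) has prior mean α/(α+β) and prior sample size α+β.
So α+β = 30 and α/(α+β) = 0.45, giving α = 0.45·30 = 13.5 and β = 30 − 13.5 = 16.5.

α = 13.5, β = 16.5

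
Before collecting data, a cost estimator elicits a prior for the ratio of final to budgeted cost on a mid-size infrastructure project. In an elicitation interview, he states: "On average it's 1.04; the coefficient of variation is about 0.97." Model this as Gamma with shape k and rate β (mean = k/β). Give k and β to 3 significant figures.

For Gamma(k, rate β): mean = k/β, variance = k/β², so CV = 1/√k.
CV = 0.97, hence k = 1/CV² = 1.06.
Then β = k/mean = 1.06/1.04 = 1.02.

k ≈ 1.06, β ≈ 1.02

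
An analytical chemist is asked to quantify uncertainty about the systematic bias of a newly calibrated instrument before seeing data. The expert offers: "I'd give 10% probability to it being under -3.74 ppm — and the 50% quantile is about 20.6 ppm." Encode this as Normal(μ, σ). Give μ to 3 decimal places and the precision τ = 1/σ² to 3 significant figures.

μ = 20.600, τ = 0.00277

The p-quantile of Normal(μ,σ) is μ + z_p·σ, with z_{0.1} = -1.282 and z_{0.5} = 0.
Eliminate σ: μ = (z₂·x₁ − z₁·x₂)/(z₂ − z₁) = (0·-3.74 − (-1.282)·20.6)/1.282 = 20.600.
Then σ = (x₂ − x₁)/(z₂ − z₁) = (20.6 − -3.74)/1.282 = 18.993.
Precision τ = 1/σ² = 1/18.99² = 0.00277.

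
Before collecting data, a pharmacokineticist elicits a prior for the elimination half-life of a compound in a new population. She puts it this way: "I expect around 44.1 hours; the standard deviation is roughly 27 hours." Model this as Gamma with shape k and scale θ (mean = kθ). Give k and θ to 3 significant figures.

k ≈ 2.67, θ ≈ 16.5

For Gamma(k, scale θ): mean = kθ, variance = kθ², so CV = 1/√k.
CV = SD/mean = 27/44.1 = 0.6122, hence k = 1/CV² = 2.67.
Then θ = mean/k = 44.1/2.67 = 16.5.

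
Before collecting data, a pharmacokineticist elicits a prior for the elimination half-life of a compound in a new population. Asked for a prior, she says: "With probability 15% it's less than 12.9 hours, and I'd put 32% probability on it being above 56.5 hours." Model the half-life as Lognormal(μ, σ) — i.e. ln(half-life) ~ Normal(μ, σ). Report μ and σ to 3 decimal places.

μ ≈ 3.575, σ ≈ 0.982

If T ~ Lognormal(μ,σ) then ln T ~ Normal(μ,σ), so the p-quantile of ln T is μ + z_p·σ.
ln(12.9) = 2.557 and ln(56.5) = 4.034; z_{0.15} = -1.036, z_{0.68} = 0.4677.
σ = (4.034 − 2.557)/(0.4677 − (-1.036)) = 0.982.
μ = 2.557 − (-1.036)·0.982 = 3.575.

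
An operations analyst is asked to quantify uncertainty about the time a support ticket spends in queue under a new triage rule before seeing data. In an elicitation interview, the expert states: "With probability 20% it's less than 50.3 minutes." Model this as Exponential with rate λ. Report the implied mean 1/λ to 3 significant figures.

P(T < 50.3) = 1 − e^(−λ·50.3) = 0.2, so λ = −ln(1−0.2)/50.3 = −ln(0.8)/50.3 = 0.00444.
Mean = 1/λ = 225 minutes.

mean ≈ 225 minutes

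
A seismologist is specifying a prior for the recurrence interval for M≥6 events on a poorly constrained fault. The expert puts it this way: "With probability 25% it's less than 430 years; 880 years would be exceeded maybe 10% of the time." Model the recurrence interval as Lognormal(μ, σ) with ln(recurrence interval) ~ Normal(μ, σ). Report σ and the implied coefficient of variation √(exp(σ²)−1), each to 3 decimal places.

σ ≈ 0.366, CV ≈ 0.379

If T ~ Lognormal(μ,σ) then ln T ~ Normal(μ,σ), so the p-quantile of ln T is μ + z_p·σ.
ln(430) = 6.064 and ln(880) = 6.78; z_{0.25} = -0.6745, z_{0.9} = 1.282.
σ = (6.78 − 6.064)/(1.282 − (-0.6745)) = 0.366.
μ = 6.064 − (-0.6745)·0.366 = 6.311.
CV = √(exp(σ²)−1) = √(exp(0.1340)−1) = 0.379.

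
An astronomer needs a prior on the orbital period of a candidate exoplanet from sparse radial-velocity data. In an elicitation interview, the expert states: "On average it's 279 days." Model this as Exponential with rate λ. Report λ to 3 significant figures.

Exponential mean = 1/λ, so λ = 1/279.0 = 0.00358.

λ ≈ 0.00358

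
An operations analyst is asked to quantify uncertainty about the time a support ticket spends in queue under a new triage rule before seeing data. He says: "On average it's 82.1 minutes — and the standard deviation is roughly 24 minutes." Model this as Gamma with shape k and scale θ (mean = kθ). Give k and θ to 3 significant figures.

k ≈ 11.7, θ ≈ 7.02

For Gamma(k, scale θ): mean = kθ, variance = kθ², so CV = 1/√k.
CV = SD/mean = 24/82.1 = 0.2923, hence k = 1/CV² = 11.7.
Then θ = mean/k = 82.1/11.7 = 7.02.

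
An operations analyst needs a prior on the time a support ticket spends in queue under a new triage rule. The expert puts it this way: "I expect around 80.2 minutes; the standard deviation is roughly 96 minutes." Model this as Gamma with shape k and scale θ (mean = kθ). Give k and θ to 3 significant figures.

k ≈ 0.698, θ ≈ 115

For Gamma(k, scale θ): mean = kθ, variance = kθ², so CV = 1/√k.
CV = SD/mean = 96/80.2 = 1.197, hence k = 1/CV² = 0.698.
Then θ = mean/k = 80.2/0.698 = 115.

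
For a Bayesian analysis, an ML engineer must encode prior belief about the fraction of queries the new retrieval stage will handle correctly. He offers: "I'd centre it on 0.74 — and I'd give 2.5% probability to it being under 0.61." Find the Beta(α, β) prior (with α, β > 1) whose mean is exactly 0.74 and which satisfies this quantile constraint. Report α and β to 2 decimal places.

With mean 0.74 fixed, write α = 0.74s, β = 0.26s where s = α+β.
Need P(θ < 0.61) = 0.025 under Beta(0.74s, 0.26s). Normal approximation: (q−m)/√(m(1−m)/s) ≈ z_{0.025} = -1.96, so s ≈ 0.74·0.26·(-1.96)²/(0.61−0.74)² = 43.7.
At s = 43.7: P(θ<0.61) ≈ 0.032. Adjusting to match 0.025 gives s ≈ 49.04.
So α = 0.74·49.04 ≈ 36.29, β = 0.26·49.04 ≈ 12.75.

α ≈ 36.29, β ≈ 12.75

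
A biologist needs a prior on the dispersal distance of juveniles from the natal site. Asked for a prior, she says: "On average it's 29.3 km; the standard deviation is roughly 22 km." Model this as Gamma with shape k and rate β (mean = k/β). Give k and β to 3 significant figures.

k ≈ 1.77, β ≈ 0.0605

For Gamma(k, rate β): mean = k/β, variance = k/β², so CV = 1/√k.
CV = SD/mean = 22/29.3 = 0.7509, hence k = 1/CV² = 1.77.
Then β = k/mean = 1.77/29.3 = 0.0605.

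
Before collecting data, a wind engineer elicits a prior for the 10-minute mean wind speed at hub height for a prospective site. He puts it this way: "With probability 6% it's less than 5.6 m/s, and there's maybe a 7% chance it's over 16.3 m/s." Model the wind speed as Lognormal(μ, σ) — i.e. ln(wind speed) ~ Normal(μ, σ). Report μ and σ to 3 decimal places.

μ ≈ 2.271, σ ≈ 0.353

If T ~ Lognormal(μ,σ) then ln T ~ Normal(μ,σ), so the p-quantile of ln T is μ + z_p·σ.
ln(5.6) = 1.723 and ln(16.3) = 2.791; z_{0.06} = -1.555, z_{0.93} = 1.476.
σ = (2.791 − 1.723)/(1.476 − (-1.555)) = 0.353.
μ = 1.723 − (-1.555)·0.353 = 2.271.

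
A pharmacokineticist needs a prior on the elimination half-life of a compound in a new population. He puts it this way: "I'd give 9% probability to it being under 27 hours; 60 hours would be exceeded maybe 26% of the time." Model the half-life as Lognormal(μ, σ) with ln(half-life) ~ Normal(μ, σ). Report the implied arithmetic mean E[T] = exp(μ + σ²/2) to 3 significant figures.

If T ~ Lognormal(μ,σ) then ln T ~ Normal(μ,σ), so the p-quantile of ln T is μ + z_p·σ.
ln(27) = 3.296 and ln(60) = 4.094; z_{0.09} = -1.341, z_{0.74} = 0.6433.
σ = (4.094 − 3.296)/(0.6433 − (-1.341)) = 0.402.
μ = 3.296 − (-1.341)·0.402 = 3.835.
E[T] = exp(μ + σ²/2) = exp(3.835 + 0.0810) = 50.2 hours.

E[T] ≈ 50.2 hours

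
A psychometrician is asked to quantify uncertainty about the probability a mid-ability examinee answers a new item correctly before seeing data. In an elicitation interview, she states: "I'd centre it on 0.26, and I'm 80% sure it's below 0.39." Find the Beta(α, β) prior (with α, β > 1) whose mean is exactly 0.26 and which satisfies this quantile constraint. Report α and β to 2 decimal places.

α ≈ 1.85, β ≈ 5.26

With mean 0.26 fixed, write α = 0.26s, β = 0.74s where s = α+β.
Need P(θ < 0.39) = 0.8 under Beta(0.26s, 0.74s). Normal approximation: (q−m)/√(m(1−m)/s) ≈ z_{0.8} = 0.842, so s ≈ 0.26·0.74·(0.842)²/(0.39−0.26)² = 8.1.
At s = 8.1: P(θ<0.39) ≈ 0.811. Adjusting to match 0.8 gives s ≈ 7.11.
So α = 0.26·7.11 ≈ 1.85, β = 0.74·7.11 ≈ 5.26.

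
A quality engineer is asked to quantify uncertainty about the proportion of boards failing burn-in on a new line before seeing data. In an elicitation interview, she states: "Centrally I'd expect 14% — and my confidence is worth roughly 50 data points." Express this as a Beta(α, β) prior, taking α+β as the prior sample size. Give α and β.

Under the effective-sample-size interpretation, Beta(α, β) has prior mean α/(α+β) and prior sample size α+β.
So α+β = 50 and α/(α+β) = 0.14, giving α = 0.14·50 = 7 and β = 50 − 7 = 43.

α = 7, β = 43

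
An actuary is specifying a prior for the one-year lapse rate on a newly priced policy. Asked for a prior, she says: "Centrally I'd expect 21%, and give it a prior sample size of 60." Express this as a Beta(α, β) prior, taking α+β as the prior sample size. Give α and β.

α = 12.6, β = 47.4

Under the effective-sample-size interpretation, Beta(α, β) has prior mean α/(α+β) and prior sample size α+β.
So α+β = 60 and α/(α+β) = 0.21, giving α = 0.21·60 = 12.6 and β = 60 − 12.6 = 47.4.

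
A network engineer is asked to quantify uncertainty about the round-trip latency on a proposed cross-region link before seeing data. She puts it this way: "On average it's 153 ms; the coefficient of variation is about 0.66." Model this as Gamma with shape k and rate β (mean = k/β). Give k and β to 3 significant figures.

For Gamma(k, rate β): mean = k/β, variance = k/β², so CV = 1/√k.
CV = 0.66, hence k = 1/CV² = 2.3.
Then β = k/mean = 2.3/153 = 0.015.

k ≈ 2.3, β ≈ 0.015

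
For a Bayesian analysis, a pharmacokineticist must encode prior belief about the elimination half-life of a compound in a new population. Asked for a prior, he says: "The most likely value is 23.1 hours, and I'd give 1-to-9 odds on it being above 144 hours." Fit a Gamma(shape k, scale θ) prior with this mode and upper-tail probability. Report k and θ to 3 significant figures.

k ≈ 1.5, θ ≈ 46

Gamma(k,θ) with k>1 has mode (k−1)θ, so θ = 23.1/(k−1).
Need P(X < 144) = 0.9 with θ tied to k this way. Start at k = 2, θ = 23.1: P(X<144) ≈ 0.986.
Too high — lower k to spread out. Iterating converges to k ≈ 1.5.
Then θ = 23.1/(1.5−1) ≈ 46.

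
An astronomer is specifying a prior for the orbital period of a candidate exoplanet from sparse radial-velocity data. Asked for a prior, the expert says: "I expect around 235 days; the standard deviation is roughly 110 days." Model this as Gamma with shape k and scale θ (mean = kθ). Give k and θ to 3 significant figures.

For Gamma(k, scale θ): mean = kθ, variance = kθ², so CV = 1/√k.
CV = SD/mean = 110/235 = 0.4681, hence k = 1/CV² = 4.56.
Then θ = mean/k = 235/4.56 = 51.5.

k ≈ 4.56, θ ≈ 51.5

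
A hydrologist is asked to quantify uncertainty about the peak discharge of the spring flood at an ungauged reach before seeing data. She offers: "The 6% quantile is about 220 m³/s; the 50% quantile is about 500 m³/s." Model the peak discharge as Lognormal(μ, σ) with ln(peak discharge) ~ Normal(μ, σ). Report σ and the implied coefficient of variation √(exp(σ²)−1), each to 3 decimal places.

If T ~ Lognormal(μ,σ) then ln T ~ Normal(μ,σ), so the p-quantile of ln T is μ + z_p·σ.
ln(220) = 5.394 and ln(500) = 6.215; z_{0.06} = -1.555, z_{0.5} = 0.
σ = (6.215 − 5.394)/(0 − (-1.555)) = 0.528.
μ = 5.394 − (-1.555)·0.528 = 6.215.
CV = √(exp(σ²)−1) = √(exp(0.2788)−1) = 0.567.

σ ≈ 0.528, CV ≈ 0.567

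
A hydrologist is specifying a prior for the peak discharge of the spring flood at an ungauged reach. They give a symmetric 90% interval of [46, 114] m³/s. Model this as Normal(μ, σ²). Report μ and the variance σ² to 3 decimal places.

μ = 80.000, σ² = 427.271

A symmetric 90% interval runs μ ± z·σ with z = 1.645.
Half-width = 34, so σ = 34/1.645 = 20.6705 and σ² = 427.271.
μ is the interval midpoint, 80.000.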